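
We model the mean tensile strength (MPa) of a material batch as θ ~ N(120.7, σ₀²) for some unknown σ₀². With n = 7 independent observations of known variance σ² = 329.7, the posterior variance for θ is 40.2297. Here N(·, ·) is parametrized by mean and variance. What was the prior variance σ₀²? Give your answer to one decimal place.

Posterior precision equals prior precision plus data precision: 1/σ_n² = 1/σ₀² + n/σ².
So 1/σ₀² = 1/40.2297 − 7/329.7 = 0.024857 − 0.021231 = 0.003626.
Hence σ₀² = 1/0.003626 ≈ 275.8.

σ₀² = 275.8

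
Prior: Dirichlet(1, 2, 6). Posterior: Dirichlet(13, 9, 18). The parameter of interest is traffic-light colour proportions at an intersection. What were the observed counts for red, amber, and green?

counts (12, 7, 12)

For a Dirichlet(α) prior with multinomial counts c, the posterior is Dirichlet(α + c) componentwise.
Counts are posterior − prior componentwise: 13−1=12, 9−2=7, 18−6=12.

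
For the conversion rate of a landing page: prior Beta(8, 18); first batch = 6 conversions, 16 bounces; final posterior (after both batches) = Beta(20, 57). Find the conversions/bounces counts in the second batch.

Because Beta–binomial updating is additive in the counts, the combined data contributed (α_post−α_prior, β_post−β_prior) successes and failures.
Total across both batches: 20−8=12 conversions, 57−18=39 bounces.
Subtract the first batch: 12−6=6 conversions and 39−16=23 bounces.

6 conversions and 23 bounces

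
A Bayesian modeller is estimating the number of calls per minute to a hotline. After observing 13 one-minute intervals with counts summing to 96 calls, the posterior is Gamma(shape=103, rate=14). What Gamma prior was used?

A Gamma(α, β) prior (rate parametrization) on a Poisson rate with n observations summing to S gives posterior Gamma(α+S, β+n).
So α = 103 − 96 = 7 and β = 14 − 13 = 1.

Gamma(shape=7, rate=1)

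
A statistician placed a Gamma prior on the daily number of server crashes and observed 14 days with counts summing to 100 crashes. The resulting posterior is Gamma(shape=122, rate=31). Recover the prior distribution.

A Gamma(α, β) prior (rate parametrization) on a Poisson rate with n observations summing to S gives posterior Gamma(α+S, β+n).
So α = 122 − 100 = 22 and β = 31 − 14 = 17.

Gamma(shape=22, rate=17)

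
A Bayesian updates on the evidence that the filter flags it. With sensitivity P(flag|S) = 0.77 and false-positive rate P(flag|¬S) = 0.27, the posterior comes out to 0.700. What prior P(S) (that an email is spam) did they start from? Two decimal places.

P(S) = 0.45

In odds form, posterior odds = prior odds × likelihood ratio, so prior odds = posterior odds ÷ LR.
Posterior odds = 0.700/(1−0.700) = 2.3333. LR = 0.77/0.27 = 2.8519.
Prior odds = 2.3333/2.8519 = 0.8182, so P(S) = 0.8182/(1+0.8182) ≈ 0.45.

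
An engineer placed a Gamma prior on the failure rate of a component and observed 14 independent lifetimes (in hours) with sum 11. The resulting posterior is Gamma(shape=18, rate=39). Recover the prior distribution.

Gamma–exponential conjugacy: posterior shape = α + n, posterior rate = β + Σtᵢ.
So α = 18 − 14 = 4 and β = 39 − 11 = 28.

Gamma(shape=4, rate=28)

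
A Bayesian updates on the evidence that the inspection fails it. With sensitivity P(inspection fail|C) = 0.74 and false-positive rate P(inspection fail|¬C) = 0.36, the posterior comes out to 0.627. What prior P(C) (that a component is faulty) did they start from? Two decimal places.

P(C) = 0.45

In odds form, posterior odds = prior odds × likelihood ratio, so prior odds = posterior odds ÷ LR.
Posterior odds = 0.627/(1−0.627) = 1.6810. LR = 0.74/0.36 = 2.0556.
Prior odds = 1.6810/2.0556 = 0.8178, so P(C) = 0.8178/(1+0.8178) ≈ 0.45.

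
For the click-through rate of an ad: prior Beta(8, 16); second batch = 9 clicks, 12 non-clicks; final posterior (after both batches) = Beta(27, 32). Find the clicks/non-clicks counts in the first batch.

10 clicks and 4 non-clicks

Because Beta–binomial updating is additive in the counts, the combined data contributed (α_post−α_prior, β_post−β_prior) successes and failures.
Total across both batches: 27−8=19 clicks, 32−16=16 non-clicks.
Subtract the second batch: 19−9=10 clicks and 16−12=4 non-clicks.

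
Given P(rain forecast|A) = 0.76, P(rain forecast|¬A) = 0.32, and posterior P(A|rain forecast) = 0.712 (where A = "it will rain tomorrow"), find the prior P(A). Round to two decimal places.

P(A) = 0.51

In odds form, posterior odds = prior odds × likelihood ratio, so prior odds = posterior odds ÷ LR.
Posterior odds = 0.712/(1−0.712) = 2.4722. LR = 0.76/0.32 = 2.3750.
Prior odds = 2.4722/2.3750 = 1.0409, so P(A) = 1.0409/(1+1.0409) ≈ 0.51.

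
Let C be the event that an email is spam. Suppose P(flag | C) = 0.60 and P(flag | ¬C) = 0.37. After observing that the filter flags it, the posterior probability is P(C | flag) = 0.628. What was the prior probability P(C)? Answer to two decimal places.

P(C) = 0.51

Bayes' rule in odds form gives O(C|E) = O(C)·[P(E|C)/P(E|¬C)], hence O(C) = O(C|E)/LR.
Posterior odds = 0.628/(1−0.628) = 1.6882. LR = 0.60/0.37 = 1.6216.
Prior odds = 1.6882/1.6216 = 1.0411, so P(C) = 1.0411/(1+1.0411) ≈ 0.51.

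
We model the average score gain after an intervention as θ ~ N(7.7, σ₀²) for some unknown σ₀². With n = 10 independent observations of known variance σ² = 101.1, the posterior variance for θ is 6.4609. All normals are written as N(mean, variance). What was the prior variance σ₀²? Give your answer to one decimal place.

Posterior precision equals prior precision plus data precision: 1/σ_n² = 1/σ₀² + n/σ².
So 1/σ₀² = 1/6.4609 − 10/101.1 = 0.154777 − 0.098912 = 0.055865.
Hence σ₀² = 1/0.055865 ≈ 17.9.

σ₀² = 17.9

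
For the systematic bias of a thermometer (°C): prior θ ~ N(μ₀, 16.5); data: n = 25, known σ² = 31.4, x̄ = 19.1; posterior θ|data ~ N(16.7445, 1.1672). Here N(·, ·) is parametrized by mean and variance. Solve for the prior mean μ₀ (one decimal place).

μ₀ = -14.2

With known observation variance, the Normal–Normal posterior has precision τ_n = τ₀ + n/σ² and mean μ_n = (τ₀μ₀ + (n/σ²)x̄)/τ_n.
Here τ₀ = 1/16.5 = 0.060606 and τ_data = 25/31.4 = 0.796178, so τ_n = 0.856784.
Rearranging for μ₀: μ₀ = (μ_n·τ_n − τ_data·x̄)/τ₀ = (16.7445·0.856784 − 0.796178·19.1) / 0.060606 = -0.860580/0.060606 ≈ -14.2.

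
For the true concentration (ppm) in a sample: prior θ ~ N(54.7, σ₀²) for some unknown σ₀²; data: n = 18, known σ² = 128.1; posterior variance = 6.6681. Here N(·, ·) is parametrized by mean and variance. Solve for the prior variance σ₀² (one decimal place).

σ₀² = 105.8

Posterior precision equals prior precision plus data precision: 1/σ_n² = 1/σ₀² + n/σ².
So 1/σ₀² = 1/6.6681 − 18/128.1 = 0.149968 − 0.140515 = 0.009453.
Hence σ₀² = 1/0.009453 ≈ 105.8.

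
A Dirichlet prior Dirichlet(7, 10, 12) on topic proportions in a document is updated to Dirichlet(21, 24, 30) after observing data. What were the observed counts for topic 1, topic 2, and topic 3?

counts (14, 14, 18)

For a Dirichlet(α) prior with multinomial counts c, the posterior is Dirichlet(α + c) componentwise.
Counts are posterior − prior componentwise: 21−7=14, 24−10=14, 30−12=18.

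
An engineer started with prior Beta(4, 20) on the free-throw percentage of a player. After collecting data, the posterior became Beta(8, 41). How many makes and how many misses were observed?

A Beta(a, b) prior with s successes and f failures in binomial data gives a Beta(a+s, b+f) posterior.
So s = 8 − 4 = 4 and f = 41 − 20 = 21.

4 makes and 21 misses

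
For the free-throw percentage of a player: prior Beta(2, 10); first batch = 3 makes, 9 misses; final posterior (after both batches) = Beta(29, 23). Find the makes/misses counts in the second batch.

24 makes and 4 misses

Sequential conjugate updates are equivalent to a single update on the pooled data, so total successes = posterior α − prior α and total failures = posterior β − prior β.
Total across both batches: 29−2=27 makes, 23−10=13 misses.
Subtract the first batch: 27−3=24 makes and 13−9=4 misses.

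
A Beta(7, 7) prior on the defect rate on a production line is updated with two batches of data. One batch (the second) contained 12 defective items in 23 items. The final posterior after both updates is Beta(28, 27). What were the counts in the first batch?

9 defective items and 9 good items

Sequential conjugate updates are equivalent to a single update on the pooled data, so total successes = posterior α − prior α and total failures = posterior β − prior β.
Total across both batches: 28−7=21 defective items, 27−7=20 good items.
Subtract the second batch: 21−12=9 defective items and 20−11=9 good items.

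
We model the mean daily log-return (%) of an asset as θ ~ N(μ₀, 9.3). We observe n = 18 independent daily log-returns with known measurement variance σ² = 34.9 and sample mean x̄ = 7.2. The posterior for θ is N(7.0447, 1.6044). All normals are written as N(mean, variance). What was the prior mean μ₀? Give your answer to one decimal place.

μ₀ = 6.3

The posterior mean is a precision-weighted average: μ_n = (τ₀μ₀ + τ_data·x̄)/(τ₀+τ_data), with τ₀=1/σ₀² and τ_data=n/σ².
Here τ₀ = 1/9.3 = 0.107527 and τ_data = 18/34.9 = 0.515759, so τ_n = 0.623286.
Rearranging for μ₀: μ₀ = (μ_n·τ_n − τ_data·x̄)/τ₀ = (7.0447·0.623286 − 0.515759·7.2) / 0.107527 = 0.677398/0.107527 ≈ 6.3.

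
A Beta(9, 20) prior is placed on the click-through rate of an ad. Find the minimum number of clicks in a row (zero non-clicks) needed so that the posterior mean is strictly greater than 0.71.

k = 40

After k clicks and 0 non-clicks the posterior is Beta(9+k, 20), with mean (9+k)/(9+20+k).
Set (9+k)/(29+k) > 0.71 and solve: k > (0.71·29 − 9)/(1 − 0.71) = 39.966.
The smallest integer exceeding 39.966 is 40.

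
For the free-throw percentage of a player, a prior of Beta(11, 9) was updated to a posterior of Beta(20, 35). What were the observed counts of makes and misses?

9 makes and 26 misses

A Beta(a, b) prior with s successes and f failures in binomial data gives a Beta(a+s, b+f) posterior.
So s = 20 − 11 = 9 and f = 35 − 9 = 26.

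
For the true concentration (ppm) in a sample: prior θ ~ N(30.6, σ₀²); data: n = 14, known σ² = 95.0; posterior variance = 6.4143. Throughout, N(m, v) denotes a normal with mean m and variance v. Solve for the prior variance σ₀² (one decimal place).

σ₀² = 117.2

For the Normal–Normal model with known σ², precisions add: τ_n = τ₀ + n/σ².
So 1/σ₀² = 1/6.4143 − 14/95.0 = 0.155902 − 0.147368 = 0.008534.
Hence σ₀² = 1/0.008534 ≈ 117.2.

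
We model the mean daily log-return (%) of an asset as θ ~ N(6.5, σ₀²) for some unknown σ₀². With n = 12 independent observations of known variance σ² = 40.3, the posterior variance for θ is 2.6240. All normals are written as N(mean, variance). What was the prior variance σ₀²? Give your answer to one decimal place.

For the Normal–Normal model with known σ², precisions add: τ_n = τ₀ + n/σ².
So 1/σ₀² = 1/2.6240 − 12/40.3 = 0.381098 − 0.297767 = 0.083331.
Hence σ₀² = 1/0.083331 ≈ 12.0.

σ₀² = 12.0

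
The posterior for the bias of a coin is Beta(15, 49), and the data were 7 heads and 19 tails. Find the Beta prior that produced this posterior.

Beta(8, 30)

Under Beta–binomial conjugacy the posterior parameters are (a+s, b+f).
So a = 15 − 7 = 8 and b = 49 − 19 = 30.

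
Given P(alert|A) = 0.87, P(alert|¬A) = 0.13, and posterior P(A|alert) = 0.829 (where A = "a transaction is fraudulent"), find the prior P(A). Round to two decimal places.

In odds form, posterior odds = prior odds × likelihood ratio, so prior odds = posterior odds ÷ LR.
Posterior odds = 0.829/(1−0.829) = 4.8480. LR = 0.87/0.13 = 6.6923.
Prior odds = 4.8480/6.6923 = 0.7244, so P(A) = 0.7244/(1+0.7244) ≈ 0.42.

P(A) = 0.42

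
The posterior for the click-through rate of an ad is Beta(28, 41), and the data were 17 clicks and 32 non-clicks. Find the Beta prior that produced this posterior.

Beta(11, 9)

Beta is conjugate to the binomial likelihood: posterior = Beta(a+s, b+f).
Subtract the data counts: 28−17=11, 41−32=9.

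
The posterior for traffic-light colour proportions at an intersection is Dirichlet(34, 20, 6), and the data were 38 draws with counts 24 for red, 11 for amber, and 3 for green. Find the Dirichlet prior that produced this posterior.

For a Dirichlet(α) prior with multinomial counts c, the posterior is Dirichlet(α + c) componentwise.
Subtract each count from the matching posterior parameter: 34−24=10, 20−11=9, 6−3=3.

Dirichlet(10, 9, 3)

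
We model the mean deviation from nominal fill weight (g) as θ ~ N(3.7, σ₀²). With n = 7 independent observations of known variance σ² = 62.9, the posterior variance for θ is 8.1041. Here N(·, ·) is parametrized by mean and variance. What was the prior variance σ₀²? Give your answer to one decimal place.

Posterior precision equals prior precision plus data precision: 1/σ_n² = 1/σ₀² + n/σ².
So 1/σ₀² = 1/8.1041 − 7/62.9 = 0.123394 − 0.111288 = 0.012106.
Hence σ₀² = 1/0.012106 ≈ 82.6.

σ₀² = 82.6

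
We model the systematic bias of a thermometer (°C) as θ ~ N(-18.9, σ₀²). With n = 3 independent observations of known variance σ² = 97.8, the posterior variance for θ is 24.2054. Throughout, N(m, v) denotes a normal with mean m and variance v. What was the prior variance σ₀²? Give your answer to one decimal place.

For the Normal–Normal model with known σ², precisions add: τ_n = τ₀ + n/σ².
So 1/σ₀² = 1/24.2054 − 3/97.8 = 0.041313 − 0.030675 = 0.010638.
Hence σ₀² = 1/0.010638 ≈ 94.0.

σ₀² = 94.0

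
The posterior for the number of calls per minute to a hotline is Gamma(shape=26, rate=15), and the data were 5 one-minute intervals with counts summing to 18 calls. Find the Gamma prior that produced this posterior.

Gamma–Poisson conjugacy: posterior shape = α + Σxᵢ, posterior rate = β + n.
So α = 26 − 18 = 8 and β = 15 − 5 = 10.

Gamma(shape=8, rate=10)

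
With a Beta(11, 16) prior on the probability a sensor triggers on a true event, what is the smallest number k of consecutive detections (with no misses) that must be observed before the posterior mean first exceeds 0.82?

After k detections and 0 misses the posterior is Beta(11+k, 16), with mean (11+k)/(11+16+k).
Set (11+k)/(27+k) > 0.82 and solve: k > (0.82·27 − 11)/(1 − 0.82) = 61.889.
The smallest integer exceeding 61.889 is 62.

k = 62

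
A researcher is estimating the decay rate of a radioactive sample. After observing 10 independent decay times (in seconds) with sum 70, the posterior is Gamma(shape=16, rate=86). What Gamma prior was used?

Gamma(shape=6, rate=16)

Gamma–exponential conjugacy: posterior shape = α + n, posterior rate = β + Σtᵢ.
So α = 16 − 10 = 6 and β = 86 − 70 = 16.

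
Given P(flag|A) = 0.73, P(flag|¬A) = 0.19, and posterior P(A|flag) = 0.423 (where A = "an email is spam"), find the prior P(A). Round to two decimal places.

Bayes' rule in odds form gives O(A|E) = O(A)·[P(E|A)/P(E|¬A)], hence O(A) = O(A|E)/LR.
Posterior odds = 0.423/(1−0.423) = 0.7331. LR = 0.73/0.19 = 3.8421.
Prior odds = 0.7331/3.8421 = 0.1908, so P(A) = 0.1908/(1+0.1908) ≈ 0.16.

P(A) = 0.16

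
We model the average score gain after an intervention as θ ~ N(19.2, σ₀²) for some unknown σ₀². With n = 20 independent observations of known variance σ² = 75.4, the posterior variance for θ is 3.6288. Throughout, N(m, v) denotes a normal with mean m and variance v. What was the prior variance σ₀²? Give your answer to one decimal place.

For the Normal–Normal model with known σ², precisions add: τ_n = τ₀ + n/σ².
So 1/σ₀² = 1/3.6288 − 20/75.4 = 0.275573 − 0.265252 = 0.010321.
Hence σ₀² = 1/0.010321 ≈ 96.9.

σ₀² = 96.9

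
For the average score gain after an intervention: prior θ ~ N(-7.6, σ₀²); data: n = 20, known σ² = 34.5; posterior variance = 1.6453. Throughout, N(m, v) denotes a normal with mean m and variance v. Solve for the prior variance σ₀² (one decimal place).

σ₀² = 35.6

Posterior precision equals prior precision plus data precision: 1/σ_n² = 1/σ₀² + n/σ².
So 1/σ₀² = 1/1.6453 − 20/34.5 = 0.607792 − 0.579710 = 0.028082.
Hence σ₀² = 1/0.028082 ≈ 35.6.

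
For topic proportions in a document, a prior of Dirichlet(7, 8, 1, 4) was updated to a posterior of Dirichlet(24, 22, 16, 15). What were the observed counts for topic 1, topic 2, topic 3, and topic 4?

For a Dirichlet(α) prior with multinomial counts c, the posterior is Dirichlet(α + c) componentwise.
Counts are posterior − prior componentwise: 24−7=17, 22−8=14, 16−1=15, 15−4=11.

counts (17, 14, 15, 11)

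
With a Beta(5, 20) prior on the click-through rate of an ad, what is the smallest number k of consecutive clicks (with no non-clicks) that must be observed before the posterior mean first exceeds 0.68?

k = 38

After k clicks and 0 non-clicks the posterior is Beta(5+k, 20), with mean (5+k)/(5+20+k).
Set (5+k)/(25+k) > 0.68 and solve: k > (0.68·25 − 5)/(1 − 0.68) = 37.500.
The smallest integer exceeding 37.500 is 38.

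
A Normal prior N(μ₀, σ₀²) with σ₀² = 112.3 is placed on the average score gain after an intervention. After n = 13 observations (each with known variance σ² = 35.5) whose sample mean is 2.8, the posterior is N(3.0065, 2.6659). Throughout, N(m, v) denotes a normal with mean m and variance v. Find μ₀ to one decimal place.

The posterior mean is a precision-weighted average: μ_n = (τ₀μ₀ + τ_data·x̄)/(τ₀+τ_data), with τ₀=1/σ₀² and τ_data=n/σ².
Here τ₀ = 1/112.3 = 0.008905 and τ_data = 13/35.5 = 0.366197, so τ_n = 0.375102.
Rearranging for μ₀: μ₀ = (μ_n·τ_n − τ_data·x̄)/τ₀ = (3.0065·0.375102 − 0.366197·2.8) / 0.008905 = 0.102393/0.008905 ≈ 11.5.

μ₀ = 11.5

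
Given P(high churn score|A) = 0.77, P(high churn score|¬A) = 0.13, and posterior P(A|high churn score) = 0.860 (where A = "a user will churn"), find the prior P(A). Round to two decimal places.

P(A) = 0.51

In odds form, posterior odds = prior odds × likelihood ratio, so prior odds = posterior odds ÷ LR.
Posterior odds = 0.860/(1−0.860) = 6.1429. LR = 0.77/0.13 = 5.9231.
Prior odds = 6.1429/5.9231 = 1.0371, so P(A) = 1.0371/(1+1.0371) ≈ 0.51.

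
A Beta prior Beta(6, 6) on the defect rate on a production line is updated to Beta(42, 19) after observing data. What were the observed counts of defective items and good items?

Under Beta–binomial conjugacy the posterior parameters are (α+s, β+f).
Match parameters: s=42−6=36, f=19−6=13.

36 defective items and 13 good items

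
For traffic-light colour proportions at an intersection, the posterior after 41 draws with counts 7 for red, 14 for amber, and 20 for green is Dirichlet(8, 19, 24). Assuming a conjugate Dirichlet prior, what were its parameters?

For a Dirichlet(α) prior with multinomial counts c, the posterior is Dirichlet(α + c) componentwise.
Subtract each count from the matching posterior parameter: 8−7=1, 19−14=5, 24−20=4.

Dirichlet(1, 5, 4)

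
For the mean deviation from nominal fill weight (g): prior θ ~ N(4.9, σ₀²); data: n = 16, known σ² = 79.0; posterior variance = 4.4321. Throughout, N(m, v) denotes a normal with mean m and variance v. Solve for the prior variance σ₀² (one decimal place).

Posterior precision equals prior precision plus data precision: 1/σ_n² = 1/σ₀² + n/σ².
So 1/σ₀² = 1/4.4321 − 16/79.0 = 0.225627 − 0.202532 = 0.023095.
Hence σ₀² = 1/0.023095 ≈ 43.3.

σ₀² = 43.3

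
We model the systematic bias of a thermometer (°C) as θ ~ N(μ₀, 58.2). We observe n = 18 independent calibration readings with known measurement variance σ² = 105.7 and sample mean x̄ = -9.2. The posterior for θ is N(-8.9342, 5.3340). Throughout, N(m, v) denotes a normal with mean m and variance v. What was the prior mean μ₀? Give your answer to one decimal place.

μ₀ = -6.3

The posterior mean is a precision-weighted average: μ_n = (τ₀μ₀ + τ_data·x̄)/(τ₀+τ_data), with τ₀=1/σ₀² and τ_data=n/σ².
Here τ₀ = 1/58.2 = 0.017182 and τ_data = 18/105.7 = 0.170293, so τ_n = 0.187475.
Rearranging for μ₀: μ₀ = (μ_n·τ_n − τ_data·x̄)/τ₀ = (-8.9342·0.187475 − 0.170293·-9.2) / 0.017182 = -0.108244/0.017182 ≈ -6.3.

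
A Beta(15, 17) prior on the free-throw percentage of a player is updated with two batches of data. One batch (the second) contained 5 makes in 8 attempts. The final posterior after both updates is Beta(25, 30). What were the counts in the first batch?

Because Beta–binomial updating is additive in the counts, the combined data contributed (α_post−α_prior, β_post−β_prior) successes and failures.
Total across both batches: 25−15=10 makes, 30−17=13 misses.
Subtract the second batch: 10−5=5 makes and 13−3=10 misses.

5 makes and 10 misses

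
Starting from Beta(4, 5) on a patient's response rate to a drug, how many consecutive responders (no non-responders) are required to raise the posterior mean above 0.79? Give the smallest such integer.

After k responders and 0 non-responders the posterior is Beta(4+k, 5), with mean (4+k)/(4+5+k).
Set (4+k)/(9+k) > 0.79 and solve: k > (0.79·9 − 4)/(1 − 0.79) = 14.810.
The smallest integer exceeding 14.810 is 15.

k = 15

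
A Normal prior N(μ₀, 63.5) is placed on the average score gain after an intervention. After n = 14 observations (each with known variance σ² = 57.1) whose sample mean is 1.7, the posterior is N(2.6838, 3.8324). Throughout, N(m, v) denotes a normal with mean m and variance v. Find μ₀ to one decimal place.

μ₀ = 18.0

The posterior mean is a precision-weighted average: μ_n = (τ₀μ₀ + τ_data·x̄)/(τ₀+τ_data), with τ₀=1/σ₀² and τ_data=n/σ².
Here τ₀ = 1/63.5 = 0.015748 and τ_data = 14/57.1 = 0.245184, so τ_n = 0.260932.
Rearranging for μ₀: μ₀ = (μ_n·τ_n − τ_data·x̄)/τ₀ = (2.6838·0.260932 − 0.245184·1.7) / 0.015748 = 0.283477/0.015748 ≈ 18.0.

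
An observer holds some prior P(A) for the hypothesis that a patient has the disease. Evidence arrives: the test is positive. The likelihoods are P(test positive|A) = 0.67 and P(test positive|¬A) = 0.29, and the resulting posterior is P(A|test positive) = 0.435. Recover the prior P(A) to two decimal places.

Bayes' rule in odds form gives O(A|E) = O(A)·[P(E|A)/P(E|¬A)], hence O(A) = O(A|E)/LR.
Posterior odds = 0.435/(1−0.435) = 0.7699. LR = 0.67/0.29 = 2.3103.
Prior odds = 0.7699/2.3103 = 0.3332, so P(A) = 0.3332/(1+0.3332) ≈ 0.25.

P(A) = 0.25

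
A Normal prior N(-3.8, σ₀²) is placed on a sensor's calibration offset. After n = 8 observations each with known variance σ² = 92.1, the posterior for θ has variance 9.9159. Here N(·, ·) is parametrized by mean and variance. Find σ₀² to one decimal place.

σ₀² = 71.5

For the Normal–Normal model with known σ², precisions add: τ_n = τ₀ + n/σ².
So 1/σ₀² = 1/9.9159 − 8/92.1 = 0.100848 − 0.086862 = 0.013986.
Hence σ₀² = 1/0.013986 ≈ 71.5.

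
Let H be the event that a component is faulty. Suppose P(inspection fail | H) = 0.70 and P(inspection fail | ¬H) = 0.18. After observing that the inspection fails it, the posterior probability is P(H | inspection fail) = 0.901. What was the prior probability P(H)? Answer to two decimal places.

P(H) = 0.70

In odds form, posterior odds = prior odds × likelihood ratio, so prior odds = posterior odds ÷ LR.
Posterior odds = 0.901/(1−0.901) = 9.1010. LR = 0.70/0.18 = 3.8889.
Prior odds = 9.1010/3.8889 = 2.3403, so P(H) = 2.3403/(1+2.3403) ≈ 0.70.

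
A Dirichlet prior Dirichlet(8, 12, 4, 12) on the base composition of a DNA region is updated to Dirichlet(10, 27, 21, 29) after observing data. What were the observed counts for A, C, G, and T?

For a Dirichlet(α) prior with multinomial counts c, the posterior is Dirichlet(α + c) componentwise.
Counts are posterior − prior componentwise: 10−8=2, 27−12=15, 21−4=17, 29−12=17.

counts (2, 15, 17, 17)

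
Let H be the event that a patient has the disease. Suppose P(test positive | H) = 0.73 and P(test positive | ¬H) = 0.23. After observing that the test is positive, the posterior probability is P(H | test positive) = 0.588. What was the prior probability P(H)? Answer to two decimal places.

P(H) = 0.31

In odds form, posterior odds = prior odds × likelihood ratio, so prior odds = posterior odds ÷ LR.
Posterior odds = 0.588/(1−0.588) = 1.4272. LR = 0.73/0.23 = 3.1739.
Prior odds = 1.4272/3.1739 = 0.4497, so P(H) = 0.4497/(1+0.4497) ≈ 0.31.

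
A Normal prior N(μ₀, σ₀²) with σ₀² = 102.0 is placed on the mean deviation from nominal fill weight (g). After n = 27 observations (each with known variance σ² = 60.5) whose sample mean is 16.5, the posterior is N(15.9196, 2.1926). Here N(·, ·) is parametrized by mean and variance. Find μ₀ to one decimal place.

μ₀ = -10.5

The posterior mean is a precision-weighted average: μ_n = (τ₀μ₀ + τ_data·x̄)/(τ₀+τ_data), with τ₀=1/σ₀² and τ_data=n/σ².
Here τ₀ = 1/102.0 = 0.009804 and τ_data = 27/60.5 = 0.446281, so τ_n = 0.456085.
Rearranging for μ₀: μ₀ = (μ_n·τ_n − τ_data·x̄)/τ₀ = (15.9196·0.456085 − 0.446281·16.5) / 0.009804 = -0.102946/0.009804 ≈ -10.5.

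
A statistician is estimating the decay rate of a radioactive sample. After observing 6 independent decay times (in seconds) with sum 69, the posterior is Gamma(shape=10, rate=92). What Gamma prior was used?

Gamma–exponential conjugacy: posterior shape = α + n, posterior rate = β + Σtᵢ.
So α = 10 − 6 = 4 and β = 92 − 69 = 23.

Gamma(shape=4, rate=23)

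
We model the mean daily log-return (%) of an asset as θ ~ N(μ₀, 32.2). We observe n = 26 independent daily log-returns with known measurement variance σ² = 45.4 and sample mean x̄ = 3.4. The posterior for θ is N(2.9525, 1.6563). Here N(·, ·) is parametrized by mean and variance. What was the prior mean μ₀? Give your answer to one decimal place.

With known observation variance, the Normal–Normal posterior has precision τ_n = τ₀ + n/σ² and mean μ_n = (τ₀μ₀ + (n/σ²)x̄)/τ_n.
Here τ₀ = 1/32.2 = 0.031056 and τ_data = 26/45.4 = 0.572687, so τ_n = 0.603743.
Rearranging for μ₀: μ₀ = (μ_n·τ_n − τ_data·x̄)/τ₀ = (2.9525·0.603743 − 0.572687·3.4) / 0.031056 = -0.164585/0.031056 ≈ -5.3.

μ₀ = -5.3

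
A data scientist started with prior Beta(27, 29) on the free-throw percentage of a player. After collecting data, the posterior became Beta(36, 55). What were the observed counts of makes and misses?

Beta is conjugate to the binomial likelihood: posterior = Beta(α+s, β+f).
So s = 36 − 27 = 9 and f = 55 − 29 = 26.

9 makes and 26 misses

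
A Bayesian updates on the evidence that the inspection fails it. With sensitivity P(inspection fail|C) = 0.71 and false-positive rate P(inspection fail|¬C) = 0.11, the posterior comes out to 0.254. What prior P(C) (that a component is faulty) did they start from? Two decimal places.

Bayes' rule in odds form gives O(C|E) = O(C)·[P(E|C)/P(E|¬C)], hence O(C) = O(C|E)/LR.
Posterior odds = 0.254/(1−0.254) = 0.3405. LR = 0.71/0.11 = 6.4545.
Prior odds = 0.3405/6.4545 = 0.0528, so P(C) = 0.0528/(1+0.0528) ≈ 0.05.

P(C) = 0.05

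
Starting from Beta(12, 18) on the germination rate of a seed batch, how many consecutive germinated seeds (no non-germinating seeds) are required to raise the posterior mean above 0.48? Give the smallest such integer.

After k germinated seeds and 0 non-germinating seeds the posterior is Beta(12+k, 18), with mean (12+k)/(12+18+k).
Set (12+k)/(30+k) > 0.48 and solve: k > (0.48·30 − 12)/(1 − 0.48) = 4.615.
The smallest integer exceeding 4.615 is 5, and checking k=5: (17)/(35) = 0.4857 > 0.48.

k = 5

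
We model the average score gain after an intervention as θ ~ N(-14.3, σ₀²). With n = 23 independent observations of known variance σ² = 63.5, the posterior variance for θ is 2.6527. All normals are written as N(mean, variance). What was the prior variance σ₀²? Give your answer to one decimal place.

For the Normal–Normal model with known σ², precisions add: τ_n = τ₀ + n/σ².
So 1/σ₀² = 1/2.6527 − 23/63.5 = 0.376974 − 0.362205 = 0.014769.
Hence σ₀² = 1/0.014769 ≈ 67.7.

σ₀² = 67.7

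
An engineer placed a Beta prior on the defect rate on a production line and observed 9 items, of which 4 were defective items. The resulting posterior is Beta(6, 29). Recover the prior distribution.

Beta(2, 24)

A Beta(a, b) prior with s successes and f failures in binomial data gives a Beta(a+s, b+f) posterior.
So a = 6 − 4 = 2 and b = 29 − 5 = 24.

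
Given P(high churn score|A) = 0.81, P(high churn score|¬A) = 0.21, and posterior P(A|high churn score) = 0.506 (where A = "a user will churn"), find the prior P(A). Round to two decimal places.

In odds form, posterior odds = prior odds × likelihood ratio, so prior odds = posterior odds ÷ LR.
Posterior odds = 0.506/(1−0.506) = 1.0243. LR = 0.81/0.21 = 3.8571.
Prior odds = 1.0243/3.8571 = 0.2656, so P(A) = 0.2656/(1+0.2656) ≈ 0.21.

P(A) = 0.21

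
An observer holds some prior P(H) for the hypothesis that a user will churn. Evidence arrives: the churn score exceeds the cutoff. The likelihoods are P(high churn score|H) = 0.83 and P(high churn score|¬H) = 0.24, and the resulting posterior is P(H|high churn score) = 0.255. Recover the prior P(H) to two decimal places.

In odds form, posterior odds = prior odds × likelihood ratio, so prior odds = posterior odds ÷ LR.
Posterior odds = 0.255/(1−0.255) = 0.3423. LR = 0.83/0.24 = 3.4583.
Prior odds = 0.3423/3.4583 = 0.0990, so P(H) = 0.0990/(1+0.0990) ≈ 0.09.

P(H) = 0.09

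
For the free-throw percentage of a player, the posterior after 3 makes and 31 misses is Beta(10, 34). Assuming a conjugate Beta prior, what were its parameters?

Beta(7, 3)

Beta is conjugate to the binomial likelihood: posterior = Beta(a+s, b+f).
So a = 10 − 3 = 7 and b = 34 − 31 = 3.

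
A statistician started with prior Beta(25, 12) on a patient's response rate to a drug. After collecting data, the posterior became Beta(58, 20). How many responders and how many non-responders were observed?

33 responders and 8 non-responders

Under Beta–binomial conjugacy the posterior parameters are (α+s, β+f).
Match parameters: s=58−25=33, f=20−12=8.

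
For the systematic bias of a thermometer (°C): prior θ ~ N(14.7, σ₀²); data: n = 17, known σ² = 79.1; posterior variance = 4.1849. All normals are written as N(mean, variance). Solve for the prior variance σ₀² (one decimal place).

Posterior precision equals prior precision plus data precision: 1/σ_n² = 1/σ₀² + n/σ².
So 1/σ₀² = 1/4.1849 − 17/79.1 = 0.238954 − 0.214918 = 0.024036.
Hence σ₀² = 1/0.024036 ≈ 41.6.

σ₀² = 41.6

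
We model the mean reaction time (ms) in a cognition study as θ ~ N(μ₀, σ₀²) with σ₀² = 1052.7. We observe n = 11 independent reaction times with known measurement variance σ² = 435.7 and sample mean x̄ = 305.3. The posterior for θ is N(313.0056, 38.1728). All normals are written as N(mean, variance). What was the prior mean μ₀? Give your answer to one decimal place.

With known observation variance, the Normal–Normal posterior has precision τ_n = τ₀ + n/σ² and mean μ_n = (τ₀μ₀ + (n/σ²)x̄)/τ_n.
Here τ₀ = 1/1052.7 = 0.000950 and τ_data = 11/435.7 = 0.025247, so τ_n = 0.026197.
Rearranging for μ₀: μ₀ = (μ_n·τ_n − τ_data·x̄)/τ₀ = (313.0056·0.026197 − 0.025247·305.3) / 0.000950 = 0.491899/0.000950 ≈ 517.8.

μ₀ = 517.8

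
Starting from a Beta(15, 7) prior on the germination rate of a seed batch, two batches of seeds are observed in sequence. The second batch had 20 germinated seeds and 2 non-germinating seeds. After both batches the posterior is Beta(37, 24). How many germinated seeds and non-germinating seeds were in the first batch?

2 germinated seeds and 15 non-germinating seeds

Sequential conjugate updates are equivalent to a single update on the pooled data, so total successes = posterior α − prior α and total failures = posterior β − prior β.
Total across both batches: 37−15=22 germinated seeds, 24−7=17 non-germinating seeds.
Subtract the second batch: 22−20=2 germinated seeds and 17−2=15 non-germinating seeds.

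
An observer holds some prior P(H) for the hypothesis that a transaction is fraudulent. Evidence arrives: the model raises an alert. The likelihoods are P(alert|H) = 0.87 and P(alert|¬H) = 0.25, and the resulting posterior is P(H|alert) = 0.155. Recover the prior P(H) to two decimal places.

Bayes' rule in odds form gives O(H|E) = O(H)·[P(E|H)/P(E|¬H)], hence O(H) = O(H|E)/LR.
Posterior odds = 0.155/(1−0.155) = 0.1834. LR = 0.87/0.25 = 3.4800.
Prior odds = 0.1834/3.4800 = 0.0527, so P(H) = 0.0527/(1+0.0527) ≈ 0.05.

P(H) = 0.05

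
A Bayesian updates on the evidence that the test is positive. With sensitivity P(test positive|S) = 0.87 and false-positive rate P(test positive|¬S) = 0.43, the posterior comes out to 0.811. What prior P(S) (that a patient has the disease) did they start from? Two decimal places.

P(S) = 0.68

In odds form, posterior odds = prior odds × likelihood ratio, so prior odds = posterior odds ÷ LR.
Posterior odds = 0.811/(1−0.811) = 4.2910. LR = 0.87/0.43 = 2.0233.
Prior odds = 4.2910/2.0233 = 2.1208, so P(S) = 2.1208/(1+2.1208) ≈ 0.68.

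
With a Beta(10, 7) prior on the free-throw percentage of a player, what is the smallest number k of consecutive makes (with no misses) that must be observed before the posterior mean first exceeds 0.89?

k = 47

After k makes and 0 misses the posterior is Beta(10+k, 7), with mean (10+k)/(10+7+k).
Set (10+k)/(17+k) > 0.89 and solve: k > (0.89·17 − 10)/(1 − 0.89) = 46.636.
The smallest integer exceeding 46.636 is 47.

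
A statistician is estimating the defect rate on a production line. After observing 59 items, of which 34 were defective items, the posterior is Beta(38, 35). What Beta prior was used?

Beta(4, 10)

A Beta(α, β) prior with s successes and f failures in binomial data gives a Beta(α+s, β+f) posterior.
Subtract the data counts: 38−34=4, 35−25=10.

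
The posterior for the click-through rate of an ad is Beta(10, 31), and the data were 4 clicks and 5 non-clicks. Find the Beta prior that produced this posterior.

Beta(6, 26)

A Beta(a, b) prior with s successes and f failures in binomial data gives a Beta(a+s, b+f) posterior.
Subtract the data counts: 10−4=6, 31−5=26.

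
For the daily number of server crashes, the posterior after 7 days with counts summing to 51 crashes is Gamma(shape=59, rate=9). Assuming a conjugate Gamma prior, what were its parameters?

Gamma(shape=8, rate=2)

A Gamma(α, β) prior (rate parametrization) on a Poisson rate with n observations summing to S gives posterior Gamma(α+S, β+n).
So α = 59 − 51 = 8 and β = 9 − 7 = 2.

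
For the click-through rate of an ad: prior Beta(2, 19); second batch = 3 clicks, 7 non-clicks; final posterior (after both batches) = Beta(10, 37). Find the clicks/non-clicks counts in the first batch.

Because Beta–binomial updating is additive in the counts, the combined data contributed (α_post−α_prior, β_post−β_prior) successes and failures.
Total across both batches: 10−2=8 clicks, 37−19=18 non-clicks.
Subtract the second batch: 8−3=5 clicks and 18−7=11 non-clicks.

5 clicks and 11 non-clicks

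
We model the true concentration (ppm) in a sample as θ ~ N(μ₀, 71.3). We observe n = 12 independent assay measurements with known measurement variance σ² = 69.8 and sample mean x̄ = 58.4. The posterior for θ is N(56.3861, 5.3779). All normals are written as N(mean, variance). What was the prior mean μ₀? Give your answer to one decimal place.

μ₀ = 31.7

The posterior mean is a precision-weighted average: μ_n = (τ₀μ₀ + τ_data·x̄)/(τ₀+τ_data), with τ₀=1/σ₀² and τ_data=n/σ².
Here τ₀ = 1/71.3 = 0.014025 and τ_data = 12/69.8 = 0.171920, so τ_n = 0.185945.
Rearranging for μ₀: μ₀ = (μ_n·τ_n − τ_data·x̄)/τ₀ = (56.3861·0.185945 − 0.171920·58.4) / 0.014025 = 0.444585/0.014025 ≈ 31.7.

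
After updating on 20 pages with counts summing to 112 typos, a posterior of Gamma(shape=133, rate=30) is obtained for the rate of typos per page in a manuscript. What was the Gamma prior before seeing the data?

A Gamma(α, β) prior (rate parametrization) on a Poisson rate with n observations summing to S gives posterior Gamma(α+S, β+n).
So α = 133 − 112 = 21 and β = 30 − 20 = 10.

Gamma(shape=21, rate=10)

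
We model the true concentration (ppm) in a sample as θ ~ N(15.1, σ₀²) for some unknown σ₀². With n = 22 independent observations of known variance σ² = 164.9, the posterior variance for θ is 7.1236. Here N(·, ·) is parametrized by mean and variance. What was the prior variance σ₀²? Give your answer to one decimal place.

For the Normal–Normal model with known σ², precisions add: τ_n = τ₀ + n/σ².
So 1/σ₀² = 1/7.1236 − 22/164.9 = 0.140378 − 0.133414 = 0.006964.
Hence σ₀² = 1/0.006964 ≈ 143.6.

σ₀² = 143.6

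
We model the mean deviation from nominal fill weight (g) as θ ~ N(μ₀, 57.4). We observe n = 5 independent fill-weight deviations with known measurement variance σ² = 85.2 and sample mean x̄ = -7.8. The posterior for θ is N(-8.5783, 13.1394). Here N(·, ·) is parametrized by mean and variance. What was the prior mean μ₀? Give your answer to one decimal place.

μ₀ = -11.2

The posterior mean is a precision-weighted average: μ_n = (τ₀μ₀ + τ_data·x̄)/(τ₀+τ_data), with τ₀=1/σ₀² and τ_data=n/σ².
Here τ₀ = 1/57.4 = 0.017422 and τ_data = 5/85.2 = 0.058685, so τ_n = 0.076107.
Rearranging for μ₀: μ₀ = (μ_n·τ_n − τ_data·x̄)/τ₀ = (-8.5783·0.076107 − 0.058685·-7.8) / 0.017422 = -0.195126/0.017422 ≈ -11.2.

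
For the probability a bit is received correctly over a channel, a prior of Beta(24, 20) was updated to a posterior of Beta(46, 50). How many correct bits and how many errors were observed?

A Beta(α, β) prior with s successes and f failures in binomial data gives a Beta(α+s, β+f) posterior.
So s = 46 − 24 = 22 and f = 50 − 20 = 30.

22 correct bits and 30 errors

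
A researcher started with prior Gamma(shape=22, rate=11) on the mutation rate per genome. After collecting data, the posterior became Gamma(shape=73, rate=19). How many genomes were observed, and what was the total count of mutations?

n = 8 genomes with total 51 mutations

A Gamma(α, β) prior (rate parametrization) on a Poisson rate with n observations summing to S gives posterior Gamma(α+S, β+n).
Matching: Σxᵢ = 73 − 22 = 51 and n = 19 − 11 = 8.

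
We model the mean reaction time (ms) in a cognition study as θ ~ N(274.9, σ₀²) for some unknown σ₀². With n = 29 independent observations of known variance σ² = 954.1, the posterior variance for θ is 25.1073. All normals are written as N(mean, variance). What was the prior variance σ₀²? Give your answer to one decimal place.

For the Normal–Normal model with known σ², precisions add: τ_n = τ₀ + n/σ².
So 1/σ₀² = 1/25.1073 − 29/954.1 = 0.039829 − 0.030395 = 0.009434.
Hence σ₀² = 1/0.009434 ≈ 106.0.

σ₀² = 106.0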